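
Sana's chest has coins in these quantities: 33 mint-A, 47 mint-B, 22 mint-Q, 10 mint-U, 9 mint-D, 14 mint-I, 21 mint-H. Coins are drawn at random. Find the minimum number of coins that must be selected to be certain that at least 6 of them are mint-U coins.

152

In the worst case for collecting mint-U coins, every non-mint-U coin comes out first.
There are 33 + 47 + 22 + 9 + 14 + 21 = 146 non-mint-U coins altogether.
After those, each further coin must be mint-U, so 146 + 6 = 152 draws guarantee 6 mint-U coins.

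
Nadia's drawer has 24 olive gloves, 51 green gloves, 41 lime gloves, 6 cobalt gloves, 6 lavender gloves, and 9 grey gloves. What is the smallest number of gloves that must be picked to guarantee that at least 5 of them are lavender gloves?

In the worst case for collecting lavender gloves, every non-lavender glove comes out first.
There are 24 + 51 + 41 + 6 + 9 = 131 non-lavender gloves altogether.
After those, each further glove must be lavender, so 131 + 5 = 136 draws guarantee 5 lavender gloves.

136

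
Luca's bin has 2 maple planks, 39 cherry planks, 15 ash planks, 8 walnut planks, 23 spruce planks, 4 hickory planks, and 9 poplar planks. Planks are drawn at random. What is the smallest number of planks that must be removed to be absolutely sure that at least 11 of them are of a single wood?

54

Put each drawn plank into a box by wood. The largest draw with every box below 11 takes min(count, 10) from each wood; woods with fewer than 10 contribute all they have.
Σ min(cᵢ, 10) = 2 + 10 + 10 + 8 + 10 + 4 + 9 = 53.
Draw number 53 + 1 = 54 must push one box to 11.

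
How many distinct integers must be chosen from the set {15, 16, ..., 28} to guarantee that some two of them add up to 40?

10

Two chosen integers sum to 40 exactly when both halves of some pair {x, 40−x} with 15 ≤ x ≤ 40−x ≤ 25 are chosen — 5 such pairs.
The remaining 4 elements (those with no distinct partner in range) can never complete a 40-sum, so the worst case takes all of them and one from each pair: 4 + 5 = 9.
The 10th integer has to be the second member of some pair, so 9 + 1 = 10.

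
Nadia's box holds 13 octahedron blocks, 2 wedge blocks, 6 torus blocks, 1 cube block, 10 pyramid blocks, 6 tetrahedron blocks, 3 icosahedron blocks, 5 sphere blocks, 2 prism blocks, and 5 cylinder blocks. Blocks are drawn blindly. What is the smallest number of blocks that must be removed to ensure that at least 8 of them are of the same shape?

45

Put each drawn block into a box by shape. The largest draw with every box below 8 takes min(count, 7) from each shape; shapes with fewer than 7 contribute all they have.
Σ min(cᵢ, 7) = 7 + 2 + 6 + 1 + 7 + 6 + 3 + 5 + 2 + 5 = 44.
Draw number 44 + 1 = 45 must push one box to 8.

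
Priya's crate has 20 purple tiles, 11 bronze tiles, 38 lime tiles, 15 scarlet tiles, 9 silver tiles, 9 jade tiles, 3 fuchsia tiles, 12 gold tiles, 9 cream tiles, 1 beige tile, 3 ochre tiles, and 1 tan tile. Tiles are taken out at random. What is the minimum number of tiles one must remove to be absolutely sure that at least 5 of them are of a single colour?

An adversary could hand out at most 4 tiles per colour (4 colours run out sooner): 4 + 4 + 4 + 4 + 4 + 4 + 3 + 4 + 4 + 1 + 3 + 1 = 40 tiles and still no colour has 5.
One more tile lands in a colour already at 4, so 41 draws are enough and 40 are not.

41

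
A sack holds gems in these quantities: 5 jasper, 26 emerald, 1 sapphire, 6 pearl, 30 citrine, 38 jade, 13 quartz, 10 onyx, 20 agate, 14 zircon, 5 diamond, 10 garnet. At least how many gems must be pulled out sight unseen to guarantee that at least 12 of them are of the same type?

An adversary could hand out at most 11 gems per type (6 types run out sooner): 5 + 11 + 1 + 6 + 11 + 11 + 11 + 10 + 11 + 11 + 5 + 10 = 103 gems and still no type has 12.
One more gem lands in a type already at 11, so 104 draws are enough and 103 are not.

104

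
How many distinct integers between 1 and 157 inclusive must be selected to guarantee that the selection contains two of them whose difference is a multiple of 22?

Integers whose pairwise differences are multiples of 22 are exactly those sharing a remainder mod 22. By the pigeonhole principle, the 22 residue classes mod 22 are the pigeonholes.
With 22 integers one could put 1 in each residue class and have no class reach 2.
The 23rd integer pushes some class to 2, so 22·1 + 1 = 23.

23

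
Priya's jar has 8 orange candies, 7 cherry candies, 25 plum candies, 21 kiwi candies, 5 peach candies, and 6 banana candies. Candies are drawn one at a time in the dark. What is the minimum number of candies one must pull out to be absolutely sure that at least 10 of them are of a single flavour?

The 6 flavours are the holes; the candies drawn are the pigeons.
To avoid 10 of any one flavour, the worst case takes at most 9 of each flavour, or every candy of a flavour that has fewer than 9.
That gives 8 + 7 + 9 + 9 + 5 + 6 = 44 candies with no flavour reaching 10.
The next candy forces some flavour to 10, so 44 + 1 = 45.

45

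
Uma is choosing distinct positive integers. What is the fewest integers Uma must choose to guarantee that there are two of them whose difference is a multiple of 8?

Integers whose pairwise differences are multiples of 8 are exactly those sharing a remainder mod 8. By the pigeonhole principle, the 8 residue classes mod 8 are the pigeonholes.
With 8 integers one could put 1 in each residue class and have no class reach 2.
The 9th integer pushes some class to 2, so 8·1 + 1 = 9.

9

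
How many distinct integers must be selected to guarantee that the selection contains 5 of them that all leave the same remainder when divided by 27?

The 27 residue classes mod 27 are the pigeonholes.
With 108 integers one could put 4 in each residue class and have no class reach 5.
The 109th integer pushes some class to 5, so 27·4 + 1 = 109.

109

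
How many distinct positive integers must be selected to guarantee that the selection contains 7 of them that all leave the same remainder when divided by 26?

157

By the pigeonhole principle, the 26 residue classes mod 26 are the pigeonholes.
With 156 integers one could put 6 in each residue class and have no class reach 7.
The 157th integer pushes some class to 7, so 26·6 + 1 = 157.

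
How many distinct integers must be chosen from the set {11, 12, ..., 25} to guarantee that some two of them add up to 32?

11

A set avoiding the sum 32 can contain at most one of each pair {x, 32−x}, plus the 5 elements whose complement lies outside the range or equal to its own complement.
The integers 16, …, 25 (10 of them) are such a set: any two sum to at least 16+17 = 33 > 32.
Pigeonhole: any 11th integer completes one of the 5 pairs, so 11 choices force a sum of 32.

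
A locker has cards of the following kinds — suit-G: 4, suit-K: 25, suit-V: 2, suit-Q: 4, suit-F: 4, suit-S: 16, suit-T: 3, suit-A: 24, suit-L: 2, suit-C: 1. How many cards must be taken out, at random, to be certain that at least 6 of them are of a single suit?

36

An adversary could hand out at most 5 cards per suit (7 suits run out sooner): 4 + 5 + 2 + 4 + 4 + 5 + 3 + 5 + 2 + 1 = 35 cards and still no suit has 6.
By the pigeonhole principle, one more card lands in a suit already at 5, so 36 draws are enough and 35 are not.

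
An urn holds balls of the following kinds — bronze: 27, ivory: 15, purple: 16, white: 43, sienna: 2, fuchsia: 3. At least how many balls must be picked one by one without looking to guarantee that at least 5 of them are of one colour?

22

By the pigeonhole principle, put each drawn ball into a box by colour. The largest draw with every box below 5 takes min(count, 4) from each colour; colours with fewer than 4 contribute all they have.
Σ min(cᵢ, 4) = 4 + 4 + 4 + 4 + 2 + 3 = 21.
Draw number 21 + 1 = 22 must push one box to 5.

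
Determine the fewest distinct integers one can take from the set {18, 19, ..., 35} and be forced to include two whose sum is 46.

14

Two chosen integers sum to 46 exactly when both halves of some pair {x, 46−x} with 18 ≤ x ≤ 46−x ≤ 28 are chosen — 5 such pairs.
The remaining 8 elements (those with no distinct partner in range) can never complete a 46-sum, so the worst case takes all of them and one from each pair: 8 + 5 = 13.
The 14th integer has to be the second member of some pair, so 13 + 1 = 14.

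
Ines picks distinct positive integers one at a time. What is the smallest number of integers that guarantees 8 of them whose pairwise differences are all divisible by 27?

Integers whose pairwise differences are multiples of 27 are exactly those sharing a remainder mod 27. The 27 residue classes mod 27 are the pigeonholes.
With 189 integers one could put 7 in each residue class and have no class reach 8.
The 190th integer pushes some class to 8, so 27·7 + 1 = 190.

190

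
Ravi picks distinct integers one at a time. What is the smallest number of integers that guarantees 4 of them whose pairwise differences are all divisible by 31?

Integers whose pairwise differences are multiples of 31 are exactly those sharing a remainder mod 31. By pigeonhole, the 31 residue classes mod 31 are the pigeonholes.
With 93 integers one could put 3 in each residue class and have no class reach 4.
The 94th integer pushes some class to 4, so 31·3 + 1 = 94.

94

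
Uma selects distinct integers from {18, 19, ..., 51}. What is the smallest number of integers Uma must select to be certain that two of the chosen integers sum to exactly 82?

25

Group the elements by complementary pair {x, 82−x}: {31,51}, {32,50}, {33,49}, …, giving 10 two-element pairs, the single value 41 (it cannot pair with itself since the integers are distinct), and 13 integers whose partner 82−x falls outside [18,51].
Treating each of those 24 groups as a pigeonhole, one can pick one integer per group — 24 integers — with no two summing to 82.
The 25th integer lands in an occupied pair, forcing a sum of 82.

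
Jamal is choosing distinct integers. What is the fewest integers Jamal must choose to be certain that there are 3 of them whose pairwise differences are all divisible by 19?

Integers whose pairwise differences are multiples of 19 are exactly those sharing a remainder mod 19. The 19 residue classes mod 19 are the pigeonholes.
With 38 integers one could put 2 in each residue class and have no class reach 3.
The 39th integer pushes some class to 3, so 19·2 + 1 = 39.

39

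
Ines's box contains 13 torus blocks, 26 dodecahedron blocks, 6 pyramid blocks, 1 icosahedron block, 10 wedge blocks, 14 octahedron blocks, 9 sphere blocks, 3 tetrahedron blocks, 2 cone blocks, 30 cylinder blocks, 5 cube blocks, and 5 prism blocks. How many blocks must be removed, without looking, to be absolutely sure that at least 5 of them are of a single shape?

43

An adversary could hand out at most 4 blocks per shape (icosahedron, tetrahedron, cone run out sooner): 4 + 4 + 4 + 1 + 4 + 4 + 4 + 3 + 2 + 4 + 4 + 4 = 42 blocks and still no shape has 5.
One more block lands in a shape already at 4, so 43 draws are enough and 42 are not.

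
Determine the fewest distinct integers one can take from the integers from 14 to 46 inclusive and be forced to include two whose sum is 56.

20

A set avoiding the sum 56 can contain at most one of each pair {x, 56−x}, plus the 5 elements whose complement lies outside the range or equal to its own complement.
The integers 28, …, 46 (19 of them) are such a set: any two sum to at least 28+29 = 57 > 56.
Any 20th integer completes one of the 14 pairs, so 20 choices force a sum of 56.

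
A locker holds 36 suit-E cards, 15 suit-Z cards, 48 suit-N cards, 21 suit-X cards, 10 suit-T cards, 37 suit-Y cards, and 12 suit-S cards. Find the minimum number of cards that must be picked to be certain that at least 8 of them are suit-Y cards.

150

In the worst case for collecting suit-Y cards, every non-suit-Y card comes out first.
There are 36 + 15 + 48 + 21 + 10 + 12 = 142 non-suit-Y cards altogether.
After those, each further card must be suit-Y, so 142 + 8 = 150 draws guarantee 8 suit-Y cards.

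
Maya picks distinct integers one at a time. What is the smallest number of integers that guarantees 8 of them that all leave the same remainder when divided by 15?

106

By pigeonhole, the 15 residue classes mod 15 are the pigeonholes.
With 105 integers one could put 7 in each residue class and have no class reach 8.
The 106th integer pushes some class to 8, so 15·7 + 1 = 106.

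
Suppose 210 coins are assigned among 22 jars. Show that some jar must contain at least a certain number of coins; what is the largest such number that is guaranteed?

10

The 22 jars are the holes and the 210 coins are the pigeons.
If every jar held at most 9 coins, the total would be at most 22 × 9 = 198, which is less than 210.
So some jar holds at least ⌈210/22⌉ = 10 coins.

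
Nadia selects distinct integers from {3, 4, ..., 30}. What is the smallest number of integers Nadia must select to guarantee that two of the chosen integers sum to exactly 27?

18

A set avoiding the sum 27 can contain at most one of each pair {x, 27−x}, plus the 6 elements whose complement lies outside the range.
The integers 14, …, 30 (17 of them) are such a set: any two sum to at least 14+15 = 29 > 27.
Any 18th integer completes one of the 11 pairs, so 18 choices force a sum of 27.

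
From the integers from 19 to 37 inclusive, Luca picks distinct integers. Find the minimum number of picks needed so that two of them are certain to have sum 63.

14

Two chosen integers sum to 63 exactly when both halves of some pair {x, 63−x} with 26 ≤ x ≤ 63−x ≤ 37 are chosen — 6 such pairs.
The remaining 7 elements (those with no distinct partner in range) can never complete a 63-sum, so the worst case takes all of them and one from each pair: 7 + 6 = 13.
The 14th integer has to be the second member of some pair, so 13 + 1 = 14.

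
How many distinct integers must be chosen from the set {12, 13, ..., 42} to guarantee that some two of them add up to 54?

A set avoiding the sum 54 can contain at most one of each pair {x, 54−x}, plus the 1 element equal to its own complement.
The integers 27, …, 42 (16 of them) are such a set: any two sum to at least 27+28 = 55 > 54.
By the pigeonhole principle, any 17th integer completes one of the 15 pairs, so 17 choices force a sum of 54.

17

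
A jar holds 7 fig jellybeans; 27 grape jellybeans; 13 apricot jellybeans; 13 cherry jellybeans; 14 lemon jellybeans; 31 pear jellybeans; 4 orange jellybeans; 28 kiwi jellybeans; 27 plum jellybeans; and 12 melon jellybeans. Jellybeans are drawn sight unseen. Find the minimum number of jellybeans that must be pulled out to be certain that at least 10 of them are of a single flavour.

84

By pigeonhole, the 10 flavours are the holes; the jellybeans drawn are the pigeons.
To avoid 10 of any one flavour, the worst case takes at most 9 of each flavour, or every jellybean of a flavour that has fewer than 9.
That gives 7 + 9 + 9 + 9 + 9 + 9 + 4 + 9 + 9 + 9 = 83 jellybeans with no flavour reaching 10.
The next jellybean forces some flavour to 10, so 83 + 1 = 84.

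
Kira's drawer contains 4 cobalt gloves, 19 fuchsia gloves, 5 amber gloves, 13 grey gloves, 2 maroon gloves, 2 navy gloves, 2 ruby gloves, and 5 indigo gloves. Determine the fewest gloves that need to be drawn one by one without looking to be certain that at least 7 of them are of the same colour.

By pigeonhole, the 8 colours are the holes; the gloves drawn are the pigeons.
To avoid 7 of any one colour, the worst case takes at most 6 of each colour, or every glove of a colour that has fewer than 6.
That gives 4 + 6 + 5 + 6 + 2 + 2 + 2 + 5 = 32 gloves with no colour reaching 7.
The next glove forces some colour to 7, so 32 + 1 = 33.

33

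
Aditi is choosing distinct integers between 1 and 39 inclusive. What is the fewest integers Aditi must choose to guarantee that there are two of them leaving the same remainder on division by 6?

7

The 6 residue classes mod 6 are the pigeonholes.
With 6 integers one could put 1 in each residue class and have no class reach 2.
The 7th integer pushes some class to 2, so 6·1 + 1 = 7.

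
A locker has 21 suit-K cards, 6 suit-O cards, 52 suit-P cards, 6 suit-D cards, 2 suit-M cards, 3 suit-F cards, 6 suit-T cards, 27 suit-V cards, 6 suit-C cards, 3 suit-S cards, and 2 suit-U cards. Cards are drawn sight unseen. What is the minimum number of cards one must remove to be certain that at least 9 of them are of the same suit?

59

Put each drawn card into a box by suit. The largest draw with every box below 9 takes min(count, 8) from each suit; suits with fewer than 8 contribute all they have.
Σ min(cᵢ, 8) = 8 + 6 + 8 + 6 + 2 + 3 + 6 + 8 + 6 + 3 + 2 = 58.
Draw number 58 + 1 = 59 must push one box to 9.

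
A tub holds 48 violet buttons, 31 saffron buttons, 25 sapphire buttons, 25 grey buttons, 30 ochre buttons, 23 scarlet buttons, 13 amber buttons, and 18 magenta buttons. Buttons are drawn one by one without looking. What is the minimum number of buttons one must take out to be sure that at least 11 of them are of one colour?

81

An adversary could hand out at most 10 buttons per colour: 10 + 10 + 10 + 10 + 10 + 10 + 10 + 10 = 80 buttons and still no colour has 11.
One more button lands in a colour already at 10, so 81 draws are enough and 80 are not.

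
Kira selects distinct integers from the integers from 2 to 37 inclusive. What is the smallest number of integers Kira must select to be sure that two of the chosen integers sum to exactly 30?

Group the elements by complementary pair {x, 30−x}: {2,28}, {3,27}, {4,26}, …, giving 13 two-element pairs; the single value 15 (it cannot pair with itself since the integers are distinct); and 9 integers whose partner 30−x falls outside [2,37].
By the pigeonhole principle, treating each of those 23 groups as a pigeonhole, one can pick one integer per group — 23 integers — with no two summing to 30.
The 24th integer lands in an occupied pair, forcing a sum of 30.

24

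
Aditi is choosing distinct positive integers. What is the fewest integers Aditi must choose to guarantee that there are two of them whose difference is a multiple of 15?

16

Integers whose pairwise differences are multiples of 15 are exactly those sharing a remainder mod 15. The 15 residue classes mod 15 are the pigeonholes.
With 15 integers one could put 1 in each residue class and have no class reach 2.
The 16th integer pushes some class to 2, so 15·1 + 1 = 16.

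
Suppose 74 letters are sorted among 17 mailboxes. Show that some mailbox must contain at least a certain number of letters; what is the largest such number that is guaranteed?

5

Pigeonhole: the 17 mailboxes are the holes and the 74 letters are the pigeons.
If every mailbox held at most 4 letters, the total would be at most 17 × 4 = 68, which is less than 74.
So some mailbox holds at least ⌈74/17⌉ = 5 letters.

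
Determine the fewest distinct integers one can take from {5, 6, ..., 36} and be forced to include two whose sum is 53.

23

Group the elements by complementary pair {x, 53−x}: {17,36}, {18,35}, {19,34}, …, giving 10 two-element pairs and 12 integers whose partner 53−x falls outside [5,36].
Treating each of those 22 groups as a pigeonhole, one can pick one integer per group — 22 integers — with no two summing to 53.
The 23rd integer lands in an occupied pair, forcing a sum of 53.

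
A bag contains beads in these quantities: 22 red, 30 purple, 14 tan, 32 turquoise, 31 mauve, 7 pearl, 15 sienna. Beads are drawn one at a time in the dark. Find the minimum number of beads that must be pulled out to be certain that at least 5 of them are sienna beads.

In the worst case for collecting sienna beads, every non-sienna bead comes out first.
There are 22 + 30 + 14 + 32 + 31 + 7 = 136 non-sienna beads altogether.
After those, each further bead must be sienna, so 136 + 5 = 141 draws guarantee 5 sienna beads.

141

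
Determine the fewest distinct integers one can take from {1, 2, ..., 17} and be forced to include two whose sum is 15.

11

Two chosen integers sum to 15 exactly when both halves of some pair {x, 15−x} with 1 ≤ x ≤ 15−x ≤ 14 are chosen — 7 such pairs.
The remaining 3 elements (those with no distinct partner in range) can never complete a 15-sum, so the worst case takes all of them and one from each pair: 3 + 7 = 10.
By pigeonhole, the 11th integer has to be the second member of some pair, so 10 + 1 = 11.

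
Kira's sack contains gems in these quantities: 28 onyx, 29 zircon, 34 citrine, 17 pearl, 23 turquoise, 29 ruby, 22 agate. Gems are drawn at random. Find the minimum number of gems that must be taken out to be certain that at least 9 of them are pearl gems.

174

In the worst case for collecting pearl gems, every non-pearl gem comes out first.
There are 28 + 29 + 34 + 23 + 29 + 22 = 165 non-pearl gems altogether.
After those, each further gem must be pearl, so 165 + 9 = 174 draws guarantee 9 pearl gems.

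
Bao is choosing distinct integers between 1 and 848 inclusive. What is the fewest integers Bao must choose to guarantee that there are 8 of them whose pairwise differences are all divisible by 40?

Integers whose pairwise differences are multiples of 40 are exactly those sharing a remainder mod 40. By the pigeonhole principle, the 40 residue classes mod 40 are the pigeonholes.
With 280 integers one could put 7 in each residue class and have no class reach 8.
The 281st integer pushes some class to 8, so 40·7 + 1 = 281.

281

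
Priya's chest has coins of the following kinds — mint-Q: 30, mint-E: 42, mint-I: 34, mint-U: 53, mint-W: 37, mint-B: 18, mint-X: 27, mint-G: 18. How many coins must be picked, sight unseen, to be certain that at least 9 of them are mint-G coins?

250

In the worst case for collecting mint-G coins, every non-mint-G coin comes out first.
There are 30 + 42 + 34 + 53 + 37 + 18 + 27 = 241 non-mint-G coins altogether.
After those, each further coin must be mint-G, so 241 + 9 = 250 draws guarantee 9 mint-G coins.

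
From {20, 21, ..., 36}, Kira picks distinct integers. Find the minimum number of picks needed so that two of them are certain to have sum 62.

Group the elements by complementary pair {x, 62−x}: {26,36}, {27,35}, {28,34}, …, giving 5 two-element pairs, the single value 31 (it cannot pair with itself since the integers are distinct), and 6 integers whose partner 62−x falls outside [20,36].
By the pigeonhole principle, treating each of those 12 groups as a pigeonhole, one can pick one integer per group — 12 integers — with no two summing to 62.
The 13th integer lands in an occupied pair, forcing a sum of 62.

13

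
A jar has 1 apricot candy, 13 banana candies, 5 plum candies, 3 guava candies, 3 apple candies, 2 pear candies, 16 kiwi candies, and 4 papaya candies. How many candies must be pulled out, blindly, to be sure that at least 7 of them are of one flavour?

31

An adversary could hand out at most 6 candies per flavour (6 flavours run out sooner): 1 + 6 + 5 + 3 + 3 + 2 + 6 + 4 = 30 candies and still no flavour has 7.
Pigeonhole: one more candy lands in a flavour already at 6, so 31 draws are enough and 30 are not.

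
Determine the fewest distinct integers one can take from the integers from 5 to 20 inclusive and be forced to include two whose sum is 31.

12

Group the elements by complementary pair {x, 31−x}: {11,20}, {12,19}, {13,18}, …, giving 5 two-element pairs and 6 integers whose partner 31−x falls outside [5,20].
Treating each of those 11 groups as a pigeonhole, one can pick one integer per group — 11 integers — with no two summing to 31.
The 12th integer lands in an occupied pair, forcing a sum of 31.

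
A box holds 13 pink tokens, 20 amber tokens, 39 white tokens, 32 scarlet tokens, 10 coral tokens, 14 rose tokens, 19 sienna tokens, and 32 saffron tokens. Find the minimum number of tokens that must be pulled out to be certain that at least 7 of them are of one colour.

By the pigeonhole principle, put each drawn token into a box by colour. The largest draw with every box below 7 takes min(count, 6) from each colour.
Σ min(cᵢ, 6) = 6 + 6 + 6 + 6 + 6 + 6 + 6 + 6 = 48.
Draw number 48 + 1 = 49 must push one box to 7.

49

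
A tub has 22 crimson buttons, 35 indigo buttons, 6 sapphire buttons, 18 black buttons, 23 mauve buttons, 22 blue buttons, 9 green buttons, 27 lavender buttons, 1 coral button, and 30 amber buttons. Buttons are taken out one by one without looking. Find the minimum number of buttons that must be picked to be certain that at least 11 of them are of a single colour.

87

Put each drawn button into a box by colour. The largest draw with every box below 11 takes min(count, 10) from each colour; colours with fewer than 10 contribute all they have.
Σ min(cᵢ, 10) = 10 + 10 + 6 + 10 + 10 + 10 + 9 + 10 + 1 + 10 = 86.
Draw number 86 + 1 = 87 must push one box to 11.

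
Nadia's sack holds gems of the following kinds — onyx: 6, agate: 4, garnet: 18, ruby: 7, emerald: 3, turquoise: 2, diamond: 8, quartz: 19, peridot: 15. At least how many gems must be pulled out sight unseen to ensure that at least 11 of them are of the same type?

61

An adversary could hand out at most 10 gems per type (6 types run out sooner): 6 + 4 + 10 + 7 + 3 + 2 + 8 + 10 + 10 = 60 gems and still no type has 11.
One more gem lands in a type already at 10, so 61 draws are enough and 60 are not.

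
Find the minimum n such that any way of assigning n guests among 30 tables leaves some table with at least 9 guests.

241

With 240 guests one could put exactly 8 in each of the 30 tables, and no table would reach 9.
By the pigeonhole principle, one more guest must land in a table that already has 8, giving it 9.
So 30 × 8 + 1 = 241 guests are required.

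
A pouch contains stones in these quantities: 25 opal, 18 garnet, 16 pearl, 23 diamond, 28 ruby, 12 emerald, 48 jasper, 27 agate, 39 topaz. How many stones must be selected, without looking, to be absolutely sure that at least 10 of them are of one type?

82

Pigeonhole: put each drawn stone into a box by type. The largest draw with every box below 10 takes min(count, 9) from each type.
Σ min(cᵢ, 9) = 9 + 9 + 9 + 9 + 9 + 9 + 9 + 9 + 9 = 81.
Draw number 81 + 1 = 82 must push one box to 10.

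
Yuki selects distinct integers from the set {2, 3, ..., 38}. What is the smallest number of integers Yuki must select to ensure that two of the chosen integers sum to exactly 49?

Group the elements by complementary pair {x, 49−x}: {11,38}, {12,37}, {13,36}, …, giving 14 two-element pairs and 9 integers whose partner 49−x falls outside [2,38].
Pigeonhole: treating each of those 23 groups as a pigeonhole, one can pick one integer per group — 23 integers — with no two summing to 49.
The 24th integer lands in an occupied pair, forcing a sum of 49.

24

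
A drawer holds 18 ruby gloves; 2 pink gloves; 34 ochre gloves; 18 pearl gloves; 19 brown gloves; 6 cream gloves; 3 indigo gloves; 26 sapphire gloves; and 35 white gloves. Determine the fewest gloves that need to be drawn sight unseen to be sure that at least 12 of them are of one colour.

By the pigeonhole principle, the 9 colours are the holes; the gloves drawn are the pigeons.
To avoid 12 of any one colour, the worst case takes at most 11 of each colour, or every glove of a colour that has fewer than 11.
That gives 11 + 2 + 11 + 11 + 11 + 6 + 3 + 11 + 11 = 77 gloves with no colour reaching 12.
The next glove forces some colour to 12, so 77 + 1 = 78.

78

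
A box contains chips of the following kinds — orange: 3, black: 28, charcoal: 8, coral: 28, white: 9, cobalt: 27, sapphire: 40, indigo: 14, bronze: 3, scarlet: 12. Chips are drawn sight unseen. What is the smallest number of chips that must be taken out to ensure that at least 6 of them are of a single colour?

47

Pigeonhole: the 10 colours are the holes; the chips drawn are the pigeons.
To avoid 6 of any one colour, the worst case takes at most 5 of each colour, or every chip of a colour that has fewer than 5.
That gives 3 + 5 + 5 + 5 + 5 + 5 + 5 + 5 + 3 + 5 = 46 chips with no colour reaching 6.
The next chip forces some colour to 6, so 46 + 1 = 47.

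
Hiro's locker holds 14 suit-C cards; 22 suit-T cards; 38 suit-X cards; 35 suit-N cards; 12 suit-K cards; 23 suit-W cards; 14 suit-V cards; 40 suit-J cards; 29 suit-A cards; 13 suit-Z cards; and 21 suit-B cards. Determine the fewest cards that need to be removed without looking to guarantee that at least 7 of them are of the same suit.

67

The 11 suits are the holes; the cards drawn are the pigeons.
To avoid 7 of any one suit, the worst case takes at most 6 of each suit.
That gives 6 + 6 + 6 + 6 + 6 + 6 + 6 + 6 + 6 + 6 + 6 = 66 cards with no suit reaching 7.
The next card forces some suit to 7, so 66 + 1 = 67.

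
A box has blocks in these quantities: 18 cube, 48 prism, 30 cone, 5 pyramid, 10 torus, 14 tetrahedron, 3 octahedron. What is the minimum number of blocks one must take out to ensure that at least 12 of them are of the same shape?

By pigeonhole, put each drawn block into a box by shape. The largest draw with every box below 12 takes min(count, 11) from each shape; shapes with fewer than 11 contribute all they have.
Σ min(cᵢ, 11) = 11 + 11 + 11 + 5 + 10 + 11 + 3 = 62.
Draw number 62 + 1 = 63 must push one box to 12.

63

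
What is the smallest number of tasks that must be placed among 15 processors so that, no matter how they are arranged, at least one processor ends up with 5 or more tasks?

61

With 60 tasks one could put exactly 4 in each of the 15 processors, and no processor would reach 5.
By the pigeonhole principle, one more task must land in a processor that already has 4, giving it 5.
So 15 × 4 + 1 = 61 tasks are required.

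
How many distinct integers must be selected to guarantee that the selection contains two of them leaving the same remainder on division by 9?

10

The 9 residue classes mod 9 are the pigeonholes.
With 9 integers one could put 1 in each residue class and have no class reach 2.
The 10th integer pushes some class to 2, so 9·1 + 1 = 10.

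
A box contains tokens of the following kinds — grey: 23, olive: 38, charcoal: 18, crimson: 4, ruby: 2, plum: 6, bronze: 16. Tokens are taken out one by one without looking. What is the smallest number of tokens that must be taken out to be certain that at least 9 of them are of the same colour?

45

Put each drawn token into a box by colour. The largest draw with every box below 9 takes min(count, 8) from each colour; colours with fewer than 8 contribute all they have.
Σ min(cᵢ, 8) = 8 + 8 + 8 + 4 + 2 + 6 + 8 = 44.
Draw number 44 + 1 = 45 must push one box to 9.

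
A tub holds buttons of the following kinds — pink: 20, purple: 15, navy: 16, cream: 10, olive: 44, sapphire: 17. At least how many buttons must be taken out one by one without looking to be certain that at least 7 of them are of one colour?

37

By pigeonhole, put each drawn button into a box by colour. The largest draw with every box below 7 takes min(count, 6) from each colour.
Σ min(cᵢ, 6) = 6 + 6 + 6 + 6 + 6 + 6 = 36.
Draw number 36 + 1 = 37 must push one box to 7.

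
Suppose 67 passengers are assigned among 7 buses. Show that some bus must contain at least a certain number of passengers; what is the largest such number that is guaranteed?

The 7 buses are the holes and the 67 passengers are the pigeons.
If every bus held at most 9 passengers, the total would be at most 7 × 9 = 63, which is less than 67.
So some bus holds at least ⌈67/7⌉ = 10 passengers.

10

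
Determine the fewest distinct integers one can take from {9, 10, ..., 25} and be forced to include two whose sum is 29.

12

A set avoiding the sum 29 can contain at most one of each pair {x, 29−x}, plus the 5 elements whose complement lies outside the range.
The integers 15, …, 25 (11 of them) are such a set: any two sum to at least 15+16 = 31 > 29.
Any 12th integer completes one of the 6 pairs, so 12 choices force a sum of 29.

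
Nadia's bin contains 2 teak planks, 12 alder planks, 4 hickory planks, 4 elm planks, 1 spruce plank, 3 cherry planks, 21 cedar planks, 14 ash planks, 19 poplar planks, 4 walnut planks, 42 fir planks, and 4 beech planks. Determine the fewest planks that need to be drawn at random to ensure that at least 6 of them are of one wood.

48

An adversary could hand out at most 5 planks per wood (7 woods run out sooner): 2 + 5 + 4 + 4 + 1 + 3 + 5 + 5 + 5 + 4 + 5 + 4 = 47 planks and still no wood has 6.
One more plank lands in a wood already at 5, so 48 draws are enough and 47 are not.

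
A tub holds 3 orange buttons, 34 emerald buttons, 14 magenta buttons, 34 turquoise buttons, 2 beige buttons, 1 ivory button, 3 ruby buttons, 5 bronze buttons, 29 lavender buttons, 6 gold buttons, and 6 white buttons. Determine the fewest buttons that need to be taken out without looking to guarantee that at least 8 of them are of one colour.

An adversary could hand out at most 7 buttons per colour (7 colours run out sooner): 3 + 7 + 7 + 7 + 2 + 1 + 3 + 5 + 7 + 6 + 6 = 54 buttons and still no colour has 8.
One more button lands in a colour already at 7, so 55 draws are enough and 54 are not.

55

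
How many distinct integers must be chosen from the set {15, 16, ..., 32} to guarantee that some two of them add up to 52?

A set avoiding the sum 52 can contain at most one of each pair {x, 52−x}, plus the 6 elements whose complement lies outside the range or equal to its own complement.
The integers 15, …, 26 (12 of them) are such a set: any two sum to at least 15+16 = 31 and at most 25+26 = 51 < 52.
By the pigeonhole principle, any 13th integer completes one of the 6 pairs, so 13 choices force a sum of 52.

13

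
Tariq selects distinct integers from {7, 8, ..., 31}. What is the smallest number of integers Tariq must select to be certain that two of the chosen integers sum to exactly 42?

Group the elements by complementary pair {x, 42−x}: {11,31}, {12,30}, {13,29}, …, giving 10 two-element pairs, the single value 21 (it cannot pair with itself since the integers are distinct), and 4 integers whose partner 42−x falls outside [7,31].
By pigeonhole, treating each of those 15 groups as a pigeonhole, one can pick one integer per group — 15 integers — with no two summing to 42.
The 16th integer lands in an occupied pair, forcing a sum of 42.

16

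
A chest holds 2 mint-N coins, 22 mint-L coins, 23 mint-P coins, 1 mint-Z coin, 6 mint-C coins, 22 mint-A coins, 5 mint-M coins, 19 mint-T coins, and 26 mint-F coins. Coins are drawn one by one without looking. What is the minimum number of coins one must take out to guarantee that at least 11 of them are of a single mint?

An adversary could hand out at most 10 coins per mint (4 mints run out sooner): 2 + 10 + 10 + 1 + 6 + 10 + 5 + 10 + 10 = 64 coins and still no mint has 11.
Pigeonhole: one more coin lands in a mint already at 10, so 65 draws are enough and 64 are not.

65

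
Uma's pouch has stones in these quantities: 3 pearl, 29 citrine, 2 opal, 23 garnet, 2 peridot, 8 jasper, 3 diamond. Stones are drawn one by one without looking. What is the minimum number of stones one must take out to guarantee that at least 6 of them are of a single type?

26

The 7 types are the holes; the stones drawn are the pigeons.
To avoid 6 of any one type, the worst case takes at most 5 of each type, or every stone of a type that has fewer than 5.
That gives 3 + 5 + 2 + 5 + 2 + 5 + 3 = 25 stones with no type reaching 6.
The next stone forces some type to 6, so 25 + 1 = 26.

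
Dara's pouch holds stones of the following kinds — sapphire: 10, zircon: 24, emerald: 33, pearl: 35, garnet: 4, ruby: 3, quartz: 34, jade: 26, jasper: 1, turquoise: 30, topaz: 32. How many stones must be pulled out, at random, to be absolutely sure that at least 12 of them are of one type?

By pigeonhole, put each drawn stone into a box by type. The largest draw with every box below 12 takes min(count, 11) from each type; types with fewer than 11 contribute all they have.
Σ min(cᵢ, 11) = 10 + 11 + 11 + 11 + 4 + 3 + 11 + 11 + 1 + 11 + 11 = 95.
Draw number 95 + 1 = 96 must push one box to 12.

96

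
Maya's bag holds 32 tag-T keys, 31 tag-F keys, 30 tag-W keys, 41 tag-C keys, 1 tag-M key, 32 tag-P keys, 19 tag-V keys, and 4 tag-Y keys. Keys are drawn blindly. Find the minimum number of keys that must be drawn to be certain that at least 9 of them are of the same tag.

54

An adversary could hand out at most 8 keys per tag (tag-M, tag-Y run out sooner): 8 + 8 + 8 + 8 + 1 + 8 + 8 + 4 = 53 keys and still no tag has 9.
By the pigeonhole principle, one more key lands in a tag already at 8, so 54 draws are enough and 53 are not.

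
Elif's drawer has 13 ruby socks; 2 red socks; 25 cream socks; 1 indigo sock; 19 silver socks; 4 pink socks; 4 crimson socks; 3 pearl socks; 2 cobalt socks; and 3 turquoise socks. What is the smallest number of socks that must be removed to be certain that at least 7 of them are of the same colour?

38

An adversary could hand out at most 6 socks per colour (7 colours run out sooner): 6 + 2 + 6 + 1 + 6 + 4 + 4 + 3 + 2 + 3 = 37 socks and still no colour has 7.
One more sock lands in a colour already at 6, so 38 draws are enough and 37 are not.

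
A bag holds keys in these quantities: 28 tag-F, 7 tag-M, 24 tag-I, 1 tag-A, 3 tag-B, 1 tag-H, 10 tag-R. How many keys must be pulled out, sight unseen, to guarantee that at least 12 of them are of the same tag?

45

The 7 tags are the holes; the keys drawn are the pigeons.
To avoid 12 of any one tag, the worst case takes at most 11 of each tag, or every key of a tag that has fewer than 11.
That gives 11 + 7 + 11 + 1 + 3 + 1 + 10 = 44 keys with no tag reaching 12.
The next key forces some tag to 12, so 44 + 1 = 45.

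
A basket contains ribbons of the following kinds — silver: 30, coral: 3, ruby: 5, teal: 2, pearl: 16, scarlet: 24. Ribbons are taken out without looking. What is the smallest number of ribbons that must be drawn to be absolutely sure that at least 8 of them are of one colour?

The 6 colours are the holes; the ribbons drawn are the pigeons.
To avoid 8 of any one colour, the worst case takes at most 7 of each colour, or every ribbon of a colour that has fewer than 7.
That gives 7 + 3 + 5 + 2 + 7 + 7 = 31 ribbons with no colour reaching 8.
The next ribbon forces some colour to 8, so 31 + 1 = 32.

32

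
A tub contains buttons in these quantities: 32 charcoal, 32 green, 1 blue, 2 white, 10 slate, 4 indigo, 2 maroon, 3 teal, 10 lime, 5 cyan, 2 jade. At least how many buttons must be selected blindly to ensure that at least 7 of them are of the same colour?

Pigeonhole: the 11 colours are the holes; the buttons drawn are the pigeons.
To avoid 7 of any one colour, the worst case takes at most 6 of each colour, or every button of a colour that has fewer than 6.
That gives 6 + 6 + 1 + 2 + 6 + 4 + 2 + 3 + 6 + 5 + 2 = 43 buttons with no colour reaching 7.
The next button forces some colour to 7, so 43 + 1 = 44.

44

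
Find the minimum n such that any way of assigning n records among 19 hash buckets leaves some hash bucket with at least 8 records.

134

With 133 records one could put exactly 7 in each of the 19 hash buckets, and no hash bucket would reach 8.
One more record must land in a hash bucket that already has 7, giving it 8.
So 19 × 7 + 1 = 134 records are required.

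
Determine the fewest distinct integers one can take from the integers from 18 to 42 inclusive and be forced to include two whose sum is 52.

18

Two chosen integers sum to 52 exactly when both halves of some pair {x, 52−x} with 18 ≤ x ≤ 52−x ≤ 34 are chosen — 8 such pairs.
The remaining 9 elements (those with no distinct partner in range) can never complete a 52-sum, so the worst case takes all of them and one from each pair: 9 + 8 = 17.
Pigeonhole: the 18th integer has to be the second member of some pair, so 17 + 1 = 18.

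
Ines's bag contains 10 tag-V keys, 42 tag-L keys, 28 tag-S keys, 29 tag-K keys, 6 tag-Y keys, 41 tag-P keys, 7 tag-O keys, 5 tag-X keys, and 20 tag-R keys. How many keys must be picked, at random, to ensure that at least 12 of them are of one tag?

84

Put each drawn key into a box by tag. The largest draw with every box below 12 takes min(count, 11) from each tag; tags with fewer than 11 contribute all they have.
Σ min(cᵢ, 11) = 10 + 11 + 11 + 11 + 6 + 11 + 7 + 5 + 11 = 83.
Draw number 83 + 1 = 84 must push one box to 12.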